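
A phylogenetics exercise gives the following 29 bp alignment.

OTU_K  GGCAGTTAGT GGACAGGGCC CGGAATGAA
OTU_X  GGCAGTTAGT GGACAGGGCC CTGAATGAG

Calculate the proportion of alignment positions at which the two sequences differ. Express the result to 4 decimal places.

Differing sites — 22:G/T; 29:A/G.
There are 2 differences over 29 sites, so p = 2/29 = 0.0690.

0.0690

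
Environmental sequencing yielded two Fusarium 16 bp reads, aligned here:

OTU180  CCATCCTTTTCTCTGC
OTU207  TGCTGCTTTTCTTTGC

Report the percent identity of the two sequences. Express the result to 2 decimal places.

68.75%

Mismatches occur at site 1 (C→T), site 2 (C→G), site 3 (A→C), site 5 (C→G), site 13 (C→T).
11 of the 16 sites match, so the percent identity is 11/16 × 100 = 68.75%.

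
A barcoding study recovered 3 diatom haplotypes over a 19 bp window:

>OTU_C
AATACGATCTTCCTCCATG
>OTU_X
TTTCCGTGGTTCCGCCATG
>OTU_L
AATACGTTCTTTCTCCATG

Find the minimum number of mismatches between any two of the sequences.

2

Pairwise Hamming distances:
  OTU_C vs OTU_X: 7
  OTU_C vs OTU_L: 2
  OTU_X vs OTU_L: 7
The smallest is 2, between OTU_C and OTU_L.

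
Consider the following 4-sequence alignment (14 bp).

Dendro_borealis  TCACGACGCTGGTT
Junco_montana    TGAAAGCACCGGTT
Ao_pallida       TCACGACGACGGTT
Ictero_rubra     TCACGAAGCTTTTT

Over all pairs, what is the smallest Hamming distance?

Pairwise Hamming distances:
  Dendro_borealis vs Junco_montana: 6
  Dendro_borealis vs Ao_pallida: 2
  Dendro_borealis vs Ictero_rubra: 3
  Junco_montana vs Ao_pallida: 6
  Junco_montana vs Ictero_rubra: 9
  Ao_pallida vs Ictero_rubra: 5
The smallest is 2, between Dendro_borealis and Ao_pallida.

2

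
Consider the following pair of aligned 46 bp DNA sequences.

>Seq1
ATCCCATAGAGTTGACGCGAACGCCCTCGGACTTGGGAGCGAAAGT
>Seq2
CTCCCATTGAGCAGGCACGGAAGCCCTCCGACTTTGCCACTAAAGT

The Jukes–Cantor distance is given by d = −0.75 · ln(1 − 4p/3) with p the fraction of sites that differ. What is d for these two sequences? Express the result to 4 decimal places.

Differing sites — 1:A/C; 8:A/T; 12:T/C; 13:T/A; 15:A/G; 17:G/A; 20:A/G; 22:C/A; 29:G/C; 35:G/T; 37:G/C; 38:A/C; 39:G/A; 41:G/T.
p = 14/46 = 0.304348.
d = −0.75 · ln(1 − (4/3)·0.304348) = −0.75 · ln(0.594203) = −0.75 · (-0.520534) = 0.3904.

0.3904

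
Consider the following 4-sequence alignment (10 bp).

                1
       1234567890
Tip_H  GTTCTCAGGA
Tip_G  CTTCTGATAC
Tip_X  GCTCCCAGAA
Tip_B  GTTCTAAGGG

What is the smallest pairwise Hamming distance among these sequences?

Pairwise Hamming distances:
  Tip_H vs Tip_G: 5
  Tip_H vs Tip_X: 3
  Tip_H vs Tip_B: 2
  Tip_G vs Tip_X: 6
  Tip_G vs Tip_B: 5
  Tip_X vs Tip_B: 5
The smallest is 2, between Tip_H and Tip_B.

2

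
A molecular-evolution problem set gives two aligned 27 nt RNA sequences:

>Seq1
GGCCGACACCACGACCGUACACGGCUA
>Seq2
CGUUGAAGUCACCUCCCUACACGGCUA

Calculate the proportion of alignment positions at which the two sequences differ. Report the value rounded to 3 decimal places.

Mismatches occur at site 1 (G→C), site 3 (C→U), site 4 (C→U), site 7 (C→A), site 8 (A→G), site 9 (C→U), site 13 (G→C), site 14 (A→U), site 17 (G→C).
There are 9 differences over 27 sites, so p = 9/27 = 0.333.

0.333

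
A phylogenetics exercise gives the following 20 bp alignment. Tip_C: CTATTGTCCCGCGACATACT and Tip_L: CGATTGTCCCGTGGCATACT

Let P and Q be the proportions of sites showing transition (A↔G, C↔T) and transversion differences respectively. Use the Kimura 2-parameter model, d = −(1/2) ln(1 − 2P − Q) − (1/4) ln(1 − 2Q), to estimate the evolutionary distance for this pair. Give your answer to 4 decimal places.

Mismatches occur at site 2 (T↔G, transversion), site 12 (C↔T, transition), site 14 (A↔G, transition).
Of the 3 differences, 2 transitions and 1 transversion over 20 sites: P = 2/20 = 0.100000, Q = 1/20 = 0.050000.
d = −0.5·ln(0.750000) − 0.25·ln(0.900000) = −0.5·(-0.287682) − 0.25·(-0.105361) = 0.1702.

0.1702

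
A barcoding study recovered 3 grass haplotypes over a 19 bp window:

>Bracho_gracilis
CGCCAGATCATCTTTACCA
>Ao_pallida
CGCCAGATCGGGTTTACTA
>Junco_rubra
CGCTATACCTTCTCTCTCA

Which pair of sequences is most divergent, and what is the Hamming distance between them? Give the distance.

10

Pairwise Hamming distances:
  Bracho_gracilis vs Ao_pallida: 4
  Bracho_gracilis vs Junco_rubra: 7
  Ao_pallida vs Junco_rubra: 10
The largest is 10, between Ao_pallida and Junco_rubra.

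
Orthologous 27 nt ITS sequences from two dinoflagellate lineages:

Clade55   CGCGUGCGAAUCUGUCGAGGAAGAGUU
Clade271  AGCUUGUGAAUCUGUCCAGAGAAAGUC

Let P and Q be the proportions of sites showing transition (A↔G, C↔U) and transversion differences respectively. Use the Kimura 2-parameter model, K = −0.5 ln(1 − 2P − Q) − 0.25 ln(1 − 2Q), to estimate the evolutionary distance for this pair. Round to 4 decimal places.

0.3912

The sequences differ at positions 1 (C/A, transversion), 4 (G/U, transversion), 7 (C/U, transition), 17 (G/C, transversion), 20 (G/A, transition), 21 (A/G, transition), 23 (G/A, transition), 27 (U/C, transition).
Of the 8 differences, 5 transitions and 3 transversions over 27 sites: P = 5/27 = 0.185185, Q = 3/27 = 0.111111.
d = −0.5·ln(0.518519) − 0.25·ln(0.777778) = −0.5·(-0.656779) − 0.25·(-0.251314) = 0.3912.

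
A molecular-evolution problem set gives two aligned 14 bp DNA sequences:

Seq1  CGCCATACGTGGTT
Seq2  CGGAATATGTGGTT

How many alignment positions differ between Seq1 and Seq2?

The sequences differ at positions 3 (C/G), 4 (C/A), 8 (C/T).
That gives 3 mismatches out of 14 aligned sites, so the Hamming distance is 3.

3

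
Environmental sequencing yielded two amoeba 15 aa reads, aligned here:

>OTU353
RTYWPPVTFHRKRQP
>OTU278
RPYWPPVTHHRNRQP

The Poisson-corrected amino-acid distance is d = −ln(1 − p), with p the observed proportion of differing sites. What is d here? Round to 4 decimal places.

Mismatches occur at site 2 (T→P), site 9 (F→H), site 12 (K→N).
p = 3/15 = 0.200000.
d = −ln(1 − 0.200000) = −ln(0.800000) = 0.2231.

0.2231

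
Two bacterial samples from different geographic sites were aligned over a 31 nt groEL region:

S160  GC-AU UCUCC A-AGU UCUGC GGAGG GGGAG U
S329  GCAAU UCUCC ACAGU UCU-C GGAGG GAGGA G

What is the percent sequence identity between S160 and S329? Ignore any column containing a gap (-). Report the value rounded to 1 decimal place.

85.7%

Excluding the 3 gap columns leaves 28 comparable sites.
Mismatches occur at site 27 (G/A), site 29 (A/G), site 30 (G/A), site 31 (U/G).
24 of the 28 comparable sites match, so the percent identity is 24/28 × 100 = 85.7%.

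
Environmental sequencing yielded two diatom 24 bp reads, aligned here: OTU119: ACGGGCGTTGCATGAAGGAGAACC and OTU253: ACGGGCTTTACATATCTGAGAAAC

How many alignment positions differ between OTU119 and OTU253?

Mismatches occur at site 7 (G/T), site 10 (G/A), site 14 (G/A), site 15 (A/T), site 16 (A/C), site 17 (G/T), site 23 (C/A).
That gives 7 mismatches out of 24 aligned sites, so the Hamming distance is 7.

7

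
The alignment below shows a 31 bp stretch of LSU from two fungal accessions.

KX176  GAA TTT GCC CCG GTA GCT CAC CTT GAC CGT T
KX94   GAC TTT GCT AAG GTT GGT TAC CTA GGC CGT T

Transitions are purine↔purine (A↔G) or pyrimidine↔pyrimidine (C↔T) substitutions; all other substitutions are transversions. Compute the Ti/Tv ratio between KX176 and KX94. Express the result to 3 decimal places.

0.500

The sequences differ at positions 3 (A/C, transversion), 9 (C/T, transition), 10 (C/A, transversion), 11 (C/A, transversion), 15 (A/T, transversion), 17 (C/G, transversion), 19 (C/T, transition), 24 (T/A, transversion), 26 (A/G, transition).
Of the 9 differences, 3 transitions and 6 transversions, so Ti/Tv = 3/6 = 0.500.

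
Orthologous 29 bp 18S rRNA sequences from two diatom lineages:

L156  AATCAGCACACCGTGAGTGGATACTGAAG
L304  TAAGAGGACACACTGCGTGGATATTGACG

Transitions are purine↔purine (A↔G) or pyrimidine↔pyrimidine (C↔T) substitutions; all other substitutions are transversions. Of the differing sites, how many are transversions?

The sequences differ at positions 1 (A/T, transversion), 3 (T/A, transversion), 4 (C/G, transversion), 7 (C/G, transversion), 12 (C/A, transversion), 13 (G/C, transversion), 16 (A/C, transversion), 24 (C/T, transition), 28 (A/C, transversion).
Of the 9 differences, 1 transition and 8 transversions, so the answer is 8.

8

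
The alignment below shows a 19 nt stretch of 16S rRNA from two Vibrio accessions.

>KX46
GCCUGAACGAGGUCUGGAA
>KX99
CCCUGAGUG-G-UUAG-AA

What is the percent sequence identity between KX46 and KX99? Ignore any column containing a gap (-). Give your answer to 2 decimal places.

Excluding the 3 gap columns leaves 16 comparable sites.
Differing sites — 1:G/C; 7:A/G; 8:C/U; 14:C/U; 15:U/A.
11 of the 16 comparable sites match, so the percent identity is 11/16 × 100 = 68.75%.

68.75%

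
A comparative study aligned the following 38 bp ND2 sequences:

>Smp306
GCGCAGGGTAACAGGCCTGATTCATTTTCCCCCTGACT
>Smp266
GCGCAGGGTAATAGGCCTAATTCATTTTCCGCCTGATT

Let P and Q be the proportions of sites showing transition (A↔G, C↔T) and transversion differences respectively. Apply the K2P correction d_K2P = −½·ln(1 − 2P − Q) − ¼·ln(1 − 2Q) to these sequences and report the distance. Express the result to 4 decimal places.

Mismatches occur at site 12 (C↔T, transition), site 19 (G↔A, transition), site 31 (C↔G, transversion), site 37 (C↔T, transition).
Of the 4 differences, 3 transitions and 1 transversion over 38 sites: P = 3/38 = 0.078947, Q = 1/38 = 0.026316.
d = −0.5·ln(0.815790) − 0.25·ln(0.947368) = −0.5·(-0.203598) − 0.25·(-0.054068) = 0.1153.

0.1153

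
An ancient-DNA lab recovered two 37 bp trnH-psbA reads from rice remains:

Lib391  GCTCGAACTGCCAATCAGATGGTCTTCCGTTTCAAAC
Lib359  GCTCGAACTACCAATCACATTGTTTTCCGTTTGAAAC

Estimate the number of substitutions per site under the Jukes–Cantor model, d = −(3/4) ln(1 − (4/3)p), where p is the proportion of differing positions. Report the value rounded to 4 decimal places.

The sequences differ at positions 10 (G/A), 18 (G/C), 21 (G/T), 24 (C/T), 33 (C/G).
p = 5/37 = 0.135135.
d = −0.75 · ln(1 − (4/3)·0.135135) = −0.75 · ln(0.819820) = −0.75 · (-0.198670) = 0.1490.

0.1490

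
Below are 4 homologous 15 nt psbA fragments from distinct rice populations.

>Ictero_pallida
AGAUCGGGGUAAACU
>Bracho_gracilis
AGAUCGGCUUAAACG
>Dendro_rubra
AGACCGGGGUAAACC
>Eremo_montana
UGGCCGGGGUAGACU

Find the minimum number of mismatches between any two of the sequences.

2

Pairwise Hamming distances:
  Ictero_pallida vs Bracho_gracilis: 3
  Ictero_pallida vs Dendro_rubra: 2
  Ictero_pallida vs Eremo_montana: 4
  Bracho_gracilis vs Dendro_rubra: 4
  Bracho_gracilis vs Eremo_montana: 7
  Dendro_rubra vs Eremo_montana: 4
The smallest is 2, between Ictero_pallida and Dendro_rubra.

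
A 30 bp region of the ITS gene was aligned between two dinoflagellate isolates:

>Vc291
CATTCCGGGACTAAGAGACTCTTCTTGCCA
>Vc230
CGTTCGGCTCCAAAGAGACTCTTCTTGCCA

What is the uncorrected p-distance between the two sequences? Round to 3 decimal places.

The sequences differ at positions 2 (A/G), 6 (C/G), 8 (G/C), 9 (G/T), 10 (A/C), 12 (T/A).
There are 6 differences over 30 sites, so p = 6/30 = 0.200.

0.200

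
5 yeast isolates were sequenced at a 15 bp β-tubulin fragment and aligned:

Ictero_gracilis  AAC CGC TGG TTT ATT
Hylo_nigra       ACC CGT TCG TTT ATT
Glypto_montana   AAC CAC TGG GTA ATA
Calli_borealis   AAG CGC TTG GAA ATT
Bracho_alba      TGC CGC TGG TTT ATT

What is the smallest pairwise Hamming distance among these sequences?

Pairwise Hamming distances:
  Ictero_gracilis vs Hylo_nigra: 3
  Ictero_gracilis vs Glypto_montana: 4
  Ictero_gracilis vs Calli_borealis: 5
  Ictero_gracilis vs Bracho_alba: 2
  Hylo_nigra vs Glypto_montana: 7
  Hylo_nigra vs Calli_borealis: 7
  Hylo_nigra vs Bracho_alba: 4
  Glypto_montana vs Calli_borealis: 5
  Glypto_montana vs Bracho_alba: 6
  Calli_borealis vs Bracho_alba: 7
The smallest is 2, between Ictero_gracilis and Bracho_alba.

2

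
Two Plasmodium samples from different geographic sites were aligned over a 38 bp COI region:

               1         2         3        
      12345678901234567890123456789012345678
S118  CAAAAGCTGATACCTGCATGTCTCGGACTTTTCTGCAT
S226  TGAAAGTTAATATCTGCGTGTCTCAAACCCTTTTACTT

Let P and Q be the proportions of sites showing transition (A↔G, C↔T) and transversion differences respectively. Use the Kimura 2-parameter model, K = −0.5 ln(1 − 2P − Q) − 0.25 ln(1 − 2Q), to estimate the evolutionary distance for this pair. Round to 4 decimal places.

0.5498

Mismatches occur at site 1 (C↔T, transition), site 2 (A↔G, transition), site 7 (C↔T, transition), site 9 (G↔A, transition), site 13 (C↔T, transition), site 18 (A↔G, transition), site 25 (G↔A, transition), site 26 (G↔A, transition), site 29 (T↔C, transition), site 30 (T↔C, transition), site 33 (C↔T, transition), site 35 (G↔A, transition), site 37 (A↔T, transversion).
Of the 13 differences, 12 transitions and 1 transversion over 38 sites: P = 12/38 = 0.315789, Q = 1/38 = 0.026316.
d = −0.5·ln(0.342106) − 0.25·ln(0.947368) = −0.5·(-1.072635) − 0.25·(-0.054068) = 0.5498.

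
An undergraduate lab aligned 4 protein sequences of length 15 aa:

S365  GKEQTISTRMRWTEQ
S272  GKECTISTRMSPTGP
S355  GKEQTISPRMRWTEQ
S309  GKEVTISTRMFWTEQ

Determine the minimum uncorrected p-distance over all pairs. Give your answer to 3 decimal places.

Pairwise Hamming distances:
  S365 vs S272: 5
  S365 vs S355: 1
  S365 vs S309: 2
  S272 vs S355: 6
  S272 vs S309: 5
  S355 vs S309: 3
The smallest is 1 mismatch, between S365 and S355; p = 1/15 = 0.067.

0.067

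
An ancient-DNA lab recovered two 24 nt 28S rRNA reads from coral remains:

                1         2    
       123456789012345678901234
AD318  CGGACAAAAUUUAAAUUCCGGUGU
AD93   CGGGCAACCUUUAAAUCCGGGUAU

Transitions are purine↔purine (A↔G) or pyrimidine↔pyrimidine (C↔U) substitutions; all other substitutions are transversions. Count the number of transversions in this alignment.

The sequences differ at positions 4 (A/G, transition), 8 (A/C, transversion), 9 (A/C, transversion), 17 (U/C, transition), 19 (C/G, transversion), 23 (G/A, transition).
Of the 6 differences, 3 transitions and 3 transversions, so the answer is 3.

3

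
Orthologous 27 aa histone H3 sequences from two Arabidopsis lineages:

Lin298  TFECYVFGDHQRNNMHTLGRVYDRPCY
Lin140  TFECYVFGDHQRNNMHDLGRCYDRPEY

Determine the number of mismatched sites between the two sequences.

3

Mismatches occur at site 17 (T↔D), site 21 (V↔C), site 26 (C↔E).
That gives 3 mismatches out of 27 aligned sites, so the Hamming distance is 3.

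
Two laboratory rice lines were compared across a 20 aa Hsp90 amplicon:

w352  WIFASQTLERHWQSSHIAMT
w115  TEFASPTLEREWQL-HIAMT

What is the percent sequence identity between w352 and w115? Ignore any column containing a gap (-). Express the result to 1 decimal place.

73.7%

Excluding the 1 gap column leaves 19 comparable sites.
Mismatches occur at site 1 (W/T), site 2 (I/E), site 6 (Q/P), site 11 (H/E), site 14 (S/L).
14 of the 19 comparable sites match, so the percent identity is 14/19 × 100 = 73.7%.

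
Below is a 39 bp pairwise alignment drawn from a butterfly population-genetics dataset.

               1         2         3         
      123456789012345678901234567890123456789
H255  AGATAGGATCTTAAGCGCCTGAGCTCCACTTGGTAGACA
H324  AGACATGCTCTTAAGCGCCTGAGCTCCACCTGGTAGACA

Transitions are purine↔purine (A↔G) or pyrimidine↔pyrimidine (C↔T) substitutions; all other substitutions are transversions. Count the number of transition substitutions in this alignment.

The sequences differ at positions 4 (T/C, transition), 6 (G/T, transversion), 8 (A/C, transversion), 30 (T/C, transition).
Of the 4 differences, 2 transitions and 2 transversions, so the answer is 2.

2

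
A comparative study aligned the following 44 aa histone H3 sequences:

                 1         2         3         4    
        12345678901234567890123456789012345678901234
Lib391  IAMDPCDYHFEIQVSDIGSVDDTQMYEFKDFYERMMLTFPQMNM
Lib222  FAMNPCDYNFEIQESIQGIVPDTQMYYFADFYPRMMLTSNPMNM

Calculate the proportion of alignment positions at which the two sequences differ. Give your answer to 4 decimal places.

0.3182

Differing sites — 1:I/F; 4:D/N; 9:H/N; 14:V/E; 16:D/I; 17:I/Q; 19:S/I; 21:D/P; 27:E/Y; 29:K/A; 33:E/P; 39:F/S; 40:P/N; 41:Q/P.
There are 14 differences over 44 sites, so p = 14/44 = 0.3182.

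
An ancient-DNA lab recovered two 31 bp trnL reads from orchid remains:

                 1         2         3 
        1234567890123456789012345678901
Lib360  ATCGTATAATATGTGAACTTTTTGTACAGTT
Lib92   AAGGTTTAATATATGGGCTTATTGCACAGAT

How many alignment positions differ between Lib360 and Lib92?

9

The sequences differ at positions 2 (T/A), 3 (C/G), 6 (A/T), 13 (G/A), 16 (A/G), 17 (A/G), 21 (T/A), 25 (T/C), 30 (T/A).
That gives 9 mismatches out of 31 aligned sites, so the Hamming distance is 9.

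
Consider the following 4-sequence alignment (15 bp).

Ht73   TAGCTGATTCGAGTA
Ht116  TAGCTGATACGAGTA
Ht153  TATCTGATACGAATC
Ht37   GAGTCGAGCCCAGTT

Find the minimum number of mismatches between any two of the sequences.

1

Pairwise Hamming distances:
  Ht73 vs Ht116: 1
  Ht73 vs Ht153: 4
  Ht73 vs Ht37: 7
  Ht116 vs Ht153: 3
  Ht116 vs Ht37: 7
  Ht153 vs Ht37: 9
The smallest is 1, between Ht73 and Ht116.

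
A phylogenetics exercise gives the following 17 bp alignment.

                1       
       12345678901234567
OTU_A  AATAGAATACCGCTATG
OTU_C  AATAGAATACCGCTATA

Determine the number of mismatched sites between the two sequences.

Differing sites — 17:G/A.
That gives 1 mismatch out of 17 aligned sites, so the Hamming distance is 1.

1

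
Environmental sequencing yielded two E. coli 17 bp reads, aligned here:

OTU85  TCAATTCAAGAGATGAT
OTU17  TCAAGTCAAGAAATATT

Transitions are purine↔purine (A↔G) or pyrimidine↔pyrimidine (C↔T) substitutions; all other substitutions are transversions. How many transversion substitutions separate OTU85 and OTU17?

2

Differing sites — 5:T/G (Tv); 12:G/A (Ti); 15:G/A (Ti); 16:A/T (Tv).
Of the 4 differences, 2 transitions and 2 transversions, so the answer is 2.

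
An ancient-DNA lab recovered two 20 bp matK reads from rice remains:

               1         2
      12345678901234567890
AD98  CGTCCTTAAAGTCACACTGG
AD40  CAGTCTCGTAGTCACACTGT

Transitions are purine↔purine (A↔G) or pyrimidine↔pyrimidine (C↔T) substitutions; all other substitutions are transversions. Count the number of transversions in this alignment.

3

The sequences differ at positions 2 (G/A, transition), 3 (T/G, transversion), 4 (C/T, transition), 7 (T/C, transition), 8 (A/G, transition), 9 (A/T, transversion), 20 (G/T, transversion).
Of the 7 differences, 4 transitions and 3 transversions, so the answer is 3.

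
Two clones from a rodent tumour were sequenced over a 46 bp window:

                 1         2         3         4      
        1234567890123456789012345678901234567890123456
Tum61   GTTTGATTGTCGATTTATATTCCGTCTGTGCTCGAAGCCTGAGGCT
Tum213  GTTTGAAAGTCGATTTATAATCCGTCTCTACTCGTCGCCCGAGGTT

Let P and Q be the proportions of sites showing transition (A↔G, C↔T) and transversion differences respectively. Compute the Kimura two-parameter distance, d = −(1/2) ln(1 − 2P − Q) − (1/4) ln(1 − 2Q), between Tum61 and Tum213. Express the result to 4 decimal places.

Differing sites — 7:T/A (Tv); 8:T/A (Tv); 20:T/A (Tv); 28:G/C (Tv); 30:G/A (Ti); 35:A/T (Tv); 36:A/C (Tv); 40:T/C (Ti); 45:C/T (Ti).
Of the 9 differences, 3 transitions and 6 transversions over 46 sites: P = 3/46 = 0.065217, Q = 6/46 = 0.130435.
d = −0.5·ln(0.739131) − 0.25·ln(0.739130) = −0.5·(-0.302280) − 0.25·(-0.302281) = 0.2267.

0.2267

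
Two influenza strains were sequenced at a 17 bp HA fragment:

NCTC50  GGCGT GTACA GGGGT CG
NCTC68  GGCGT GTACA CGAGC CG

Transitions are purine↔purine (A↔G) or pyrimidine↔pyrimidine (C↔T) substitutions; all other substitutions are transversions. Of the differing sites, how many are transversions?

1

The sequences differ at positions 11 (G/C, transversion), 13 (G/A, transition), 15 (T/C, transition).
Of the 3 differences, 2 transitions and 1 transversion, so the answer is 1.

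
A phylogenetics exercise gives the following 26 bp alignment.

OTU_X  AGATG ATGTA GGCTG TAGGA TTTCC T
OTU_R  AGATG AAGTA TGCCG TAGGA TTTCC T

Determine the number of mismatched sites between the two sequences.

Differing sites — 7:T/A; 11:G/T; 14:T/C.
That gives 3 mismatches out of 26 aligned sites, so the Hamming distance is 3.

3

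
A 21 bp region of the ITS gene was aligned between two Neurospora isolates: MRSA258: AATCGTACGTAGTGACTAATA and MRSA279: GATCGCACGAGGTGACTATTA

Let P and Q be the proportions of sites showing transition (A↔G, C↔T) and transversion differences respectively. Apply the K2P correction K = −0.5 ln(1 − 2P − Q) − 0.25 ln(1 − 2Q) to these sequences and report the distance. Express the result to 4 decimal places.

The sequences differ at positions 1 (A/G, transition), 6 (T/C, transition), 10 (T/A, transversion), 11 (A/G, transition), 19 (A/T, transversion).
Of the 5 differences, 3 transitions and 2 transversions over 21 sites: P = 3/21 = 0.142857, Q = 2/21 = 0.095238.
d = −0.5·ln(0.619048) − 0.25·ln(0.809524) = −0.5·(-0.479572) − 0.25·(-0.211309) = 0.2926.

0.2926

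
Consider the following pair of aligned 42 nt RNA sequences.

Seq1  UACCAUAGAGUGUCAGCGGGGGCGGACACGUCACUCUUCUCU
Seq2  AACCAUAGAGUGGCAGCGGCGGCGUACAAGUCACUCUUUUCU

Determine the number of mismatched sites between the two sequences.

6

Differing sites — 1:U/A; 13:U/G; 20:G/C; 25:G/U; 29:C/A; 39:C/U.
That gives 6 mismatches out of 42 aligned sites, so the Hamming distance is 6.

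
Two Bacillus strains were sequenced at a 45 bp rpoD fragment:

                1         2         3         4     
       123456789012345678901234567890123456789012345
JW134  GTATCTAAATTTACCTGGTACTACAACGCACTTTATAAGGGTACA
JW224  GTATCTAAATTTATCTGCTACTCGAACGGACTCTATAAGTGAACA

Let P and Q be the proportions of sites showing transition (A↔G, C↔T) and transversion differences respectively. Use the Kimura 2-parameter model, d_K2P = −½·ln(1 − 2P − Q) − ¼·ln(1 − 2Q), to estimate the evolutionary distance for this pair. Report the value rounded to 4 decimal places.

0.2032

Mismatches occur at site 14 (C/T, transition), site 18 (G/C, transversion), site 23 (A/C, transversion), site 24 (C/G, transversion), site 29 (C/G, transversion), site 33 (T/C, transition), site 40 (G/T, transversion), site 42 (T/A, transversion).
Of the 8 differences, 2 transitions and 6 transversions over 45 sites: P = 2/45 = 0.044444, Q = 6/45 = 0.133333.
d = −0.5·ln(0.777779) − 0.25·ln(0.733334) = −0.5·(-0.251313) − 0.25·(-0.310154) = 0.2032.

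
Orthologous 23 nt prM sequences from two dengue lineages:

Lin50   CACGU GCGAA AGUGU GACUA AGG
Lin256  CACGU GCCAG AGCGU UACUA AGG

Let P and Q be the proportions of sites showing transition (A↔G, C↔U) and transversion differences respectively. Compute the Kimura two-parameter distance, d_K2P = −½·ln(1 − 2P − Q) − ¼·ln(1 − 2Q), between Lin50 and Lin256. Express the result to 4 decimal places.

Mismatches occur at site 8 (G/C, transversion), site 10 (A/G, transition), site 13 (U/C, transition), site 16 (G/U, transversion).
Of the 4 differences, 2 transitions and 2 transversions over 23 sites: P = 2/23 = 0.086957, Q = 2/23 = 0.086957.
d = −0.5·ln(0.739129) − 0.25·ln(0.826086) = −0.5·(-0.302283) − 0.25·(-0.191056) = 0.1989.

0.1989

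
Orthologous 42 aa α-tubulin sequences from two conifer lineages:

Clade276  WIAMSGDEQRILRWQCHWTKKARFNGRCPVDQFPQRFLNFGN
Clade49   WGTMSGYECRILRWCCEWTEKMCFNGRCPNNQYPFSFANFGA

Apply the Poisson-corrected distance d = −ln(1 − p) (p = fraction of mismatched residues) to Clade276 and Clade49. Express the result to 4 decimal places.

Differing sites — 2:I/G; 3:A/T; 7:D/Y; 9:Q/C; 15:Q/C; 17:H/E; 20:K/E; 22:A/M; 23:R/C; 30:V/N; 31:D/N; 33:F/Y; 35:Q/F; 36:R/S; 38:L/A; 42:N/A.
p = 16/42 = 0.380952.
d = −ln(1 − 0.380952) = −ln(0.619048) = 0.4796.

0.4796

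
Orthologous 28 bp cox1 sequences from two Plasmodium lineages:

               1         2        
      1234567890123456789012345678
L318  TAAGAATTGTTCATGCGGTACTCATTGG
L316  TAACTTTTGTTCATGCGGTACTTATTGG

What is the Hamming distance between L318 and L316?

4

Differing sites — 4:G/C; 5:A/T; 6:A/T; 23:C/T.
That gives 4 mismatches out of 28 aligned sites, so the Hamming distance is 4.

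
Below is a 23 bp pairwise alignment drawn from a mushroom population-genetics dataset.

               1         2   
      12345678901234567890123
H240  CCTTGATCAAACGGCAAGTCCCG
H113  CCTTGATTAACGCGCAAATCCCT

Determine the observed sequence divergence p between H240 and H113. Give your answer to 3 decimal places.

Mismatches occur at site 8 (C→T), site 11 (A→C), site 12 (C→G), site 13 (G→C), site 18 (G→A), site 23 (G→T).
There are 6 differences over 23 sites, so p = 6/23 = 0.261.

0.261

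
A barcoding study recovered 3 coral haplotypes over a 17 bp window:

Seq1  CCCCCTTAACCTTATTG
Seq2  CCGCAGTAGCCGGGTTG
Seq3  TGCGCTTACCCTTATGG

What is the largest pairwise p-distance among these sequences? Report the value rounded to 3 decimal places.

Pairwise Hamming distances:
  Seq1 vs Seq2: 7
  Seq1 vs Seq3: 5
  Seq2 vs Seq3: 11
The largest is 11 mismatches, between Seq2 and Seq3; p = 11/17 = 0.647.

0.647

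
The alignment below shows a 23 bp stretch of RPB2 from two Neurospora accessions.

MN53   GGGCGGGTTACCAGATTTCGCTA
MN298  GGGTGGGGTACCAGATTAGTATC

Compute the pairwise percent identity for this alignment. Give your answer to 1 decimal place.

69.6%

The sequences differ at positions 4 (C/T), 8 (T/G), 18 (T/A), 19 (C/G), 20 (G/T), 21 (C/A), 23 (A/C).
16 of the 23 sites match, so the percent identity is 16/23 × 100 = 69.6%.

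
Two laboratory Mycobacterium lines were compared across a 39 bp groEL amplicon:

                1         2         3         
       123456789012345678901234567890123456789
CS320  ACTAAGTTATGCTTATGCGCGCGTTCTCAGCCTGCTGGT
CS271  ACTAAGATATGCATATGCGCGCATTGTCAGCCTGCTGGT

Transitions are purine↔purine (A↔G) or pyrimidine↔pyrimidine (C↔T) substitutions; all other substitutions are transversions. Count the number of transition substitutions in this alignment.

1

Differing sites — 7:T/A (Tv); 13:T/A (Tv); 23:G/A (Ti); 26:C/G (Tv).
Of the 4 differences, 1 transition and 3 transversions, so the answer is 1.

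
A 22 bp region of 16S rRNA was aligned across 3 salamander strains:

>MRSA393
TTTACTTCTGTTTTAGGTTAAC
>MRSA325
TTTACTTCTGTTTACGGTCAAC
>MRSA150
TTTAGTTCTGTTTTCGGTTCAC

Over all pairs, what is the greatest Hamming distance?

Pairwise Hamming distances:
  MRSA393 vs MRSA325: 3
  MRSA393 vs MRSA150: 3
  MRSA325 vs MRSA150: 4
The largest is 4, between MRSA325 and MRSA150.

4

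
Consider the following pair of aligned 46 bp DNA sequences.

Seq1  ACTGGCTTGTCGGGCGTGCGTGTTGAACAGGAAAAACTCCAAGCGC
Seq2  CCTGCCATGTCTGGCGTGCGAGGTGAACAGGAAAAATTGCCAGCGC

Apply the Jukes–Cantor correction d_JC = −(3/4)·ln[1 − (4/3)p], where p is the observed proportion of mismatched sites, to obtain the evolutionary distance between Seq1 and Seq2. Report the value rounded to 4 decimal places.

Differing sites — 1:A/C; 5:G/C; 7:T/A; 12:G/T; 21:T/A; 23:T/G; 37:C/T; 39:C/G; 41:A/C.
p = 9/46 = 0.195652.
d = −0.75 · ln(1 − (4/3)·0.195652) = −0.75 · ln(0.739131) = −0.75 · (-0.302280) = 0.2267.

0.2267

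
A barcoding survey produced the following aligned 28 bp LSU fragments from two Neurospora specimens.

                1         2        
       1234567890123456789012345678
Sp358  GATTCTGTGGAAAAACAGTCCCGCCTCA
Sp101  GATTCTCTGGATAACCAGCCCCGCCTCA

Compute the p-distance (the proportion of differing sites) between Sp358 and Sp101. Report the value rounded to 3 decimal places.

The sequences differ at positions 7 (G/C), 12 (A/T), 15 (A/C), 19 (T/C).
There are 4 differences over 28 sites, so p = 4/28 = 0.143.

0.143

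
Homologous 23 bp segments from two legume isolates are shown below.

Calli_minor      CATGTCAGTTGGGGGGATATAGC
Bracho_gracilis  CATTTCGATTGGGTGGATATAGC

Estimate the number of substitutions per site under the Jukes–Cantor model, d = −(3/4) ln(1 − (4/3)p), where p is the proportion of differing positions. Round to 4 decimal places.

The sequences differ at positions 4 (G/T), 7 (A/G), 8 (G/A), 14 (G/T).
p = 4/23 = 0.173913.
d = −0.75 · ln(1 − (4/3)·0.173913) = −0.75 · ln(0.768116) = −0.75 · (-0.263815) = 0.1979.

0.1979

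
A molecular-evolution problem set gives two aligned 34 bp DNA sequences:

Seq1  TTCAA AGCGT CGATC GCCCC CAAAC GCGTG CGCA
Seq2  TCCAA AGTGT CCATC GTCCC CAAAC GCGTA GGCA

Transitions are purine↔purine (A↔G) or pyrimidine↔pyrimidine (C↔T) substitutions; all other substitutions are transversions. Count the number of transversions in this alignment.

2

The sequences differ at positions 2 (T/C, transition), 8 (C/T, transition), 12 (G/C, transversion), 17 (C/T, transition), 30 (G/A, transition), 31 (C/G, transversion).
Of the 6 differences, 4 transitions and 2 transversions, so the answer is 2.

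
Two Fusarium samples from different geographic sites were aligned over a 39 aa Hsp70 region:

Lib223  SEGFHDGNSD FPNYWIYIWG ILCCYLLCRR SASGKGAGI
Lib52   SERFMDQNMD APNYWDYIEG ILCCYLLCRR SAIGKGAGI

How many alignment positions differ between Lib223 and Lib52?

8

The sequences differ at positions 3 (G/R), 5 (H/M), 7 (G/Q), 9 (S/M), 11 (F/A), 16 (I/D), 19 (W/E), 33 (S/I).
That gives 8 mismatches out of 39 aligned sites, so the Hamming distance is 8.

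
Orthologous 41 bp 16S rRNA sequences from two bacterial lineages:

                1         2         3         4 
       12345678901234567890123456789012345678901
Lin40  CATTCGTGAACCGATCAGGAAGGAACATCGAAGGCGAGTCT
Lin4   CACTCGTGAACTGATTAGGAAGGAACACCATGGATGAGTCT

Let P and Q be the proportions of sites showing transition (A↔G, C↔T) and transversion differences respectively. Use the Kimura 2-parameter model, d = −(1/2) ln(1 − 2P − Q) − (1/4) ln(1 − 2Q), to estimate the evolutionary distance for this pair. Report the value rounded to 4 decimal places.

0.2803

Mismatches occur at site 3 (T/C, transition), site 12 (C/T, transition), site 16 (C/T, transition), site 28 (T/C, transition), site 30 (G/A, transition), site 31 (A/T, transversion), site 32 (A/G, transition), site 34 (G/A, transition), site 35 (C/T, transition).
Of the 9 differences, 8 transitions and 1 transversion over 41 sites: P = 8/41 = 0.195122, Q = 1/41 = 0.024390.
d = −0.5·ln(0.585366) − 0.25·ln(0.951220) = −0.5·(-0.535518) − 0.25·(-0.050010) = 0.2803.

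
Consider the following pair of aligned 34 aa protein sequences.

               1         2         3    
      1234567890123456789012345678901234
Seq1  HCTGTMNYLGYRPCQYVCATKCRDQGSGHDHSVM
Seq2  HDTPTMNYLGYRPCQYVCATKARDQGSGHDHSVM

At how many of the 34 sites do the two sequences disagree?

3

The sequences differ at positions 2 (C/D), 4 (G/P), 22 (C/A).
That gives 3 mismatches out of 34 aligned sites, so the Hamming distance is 3.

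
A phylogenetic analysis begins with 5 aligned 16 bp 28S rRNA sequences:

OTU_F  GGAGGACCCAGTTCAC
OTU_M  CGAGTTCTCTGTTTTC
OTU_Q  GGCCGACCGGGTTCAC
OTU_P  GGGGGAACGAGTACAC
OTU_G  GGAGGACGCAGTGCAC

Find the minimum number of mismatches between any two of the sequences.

2

Pairwise Hamming distances:
  OTU_F vs OTU_M: 7
  OTU_F vs OTU_Q: 4
  OTU_F vs OTU_P: 4
  OTU_F vs OTU_G: 2
  OTU_M vs OTU_Q: 10
  OTU_M vs OTU_P: 11
  OTU_M vs OTU_G: 8
  OTU_Q vs OTU_P: 5
  OTU_Q vs OTU_G: 6
  OTU_P vs OTU_G: 5
The smallest is 2, between OTU_F and OTU_G.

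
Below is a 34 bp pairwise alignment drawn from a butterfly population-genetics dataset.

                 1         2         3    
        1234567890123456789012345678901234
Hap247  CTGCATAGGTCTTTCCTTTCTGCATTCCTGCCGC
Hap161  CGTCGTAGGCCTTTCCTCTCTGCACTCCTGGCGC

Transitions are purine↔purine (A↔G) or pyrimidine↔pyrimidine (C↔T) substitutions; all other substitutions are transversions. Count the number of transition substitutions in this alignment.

4

Mismatches occur at site 2 (T↔G, transversion), site 3 (G↔T, transversion), site 5 (A↔G, transition), site 10 (T↔C, transition), site 18 (T↔C, transition), site 25 (T↔C, transition), site 31 (C↔G, transversion).
Of the 7 differences, 4 transitions and 3 transversions, so the answer is 4.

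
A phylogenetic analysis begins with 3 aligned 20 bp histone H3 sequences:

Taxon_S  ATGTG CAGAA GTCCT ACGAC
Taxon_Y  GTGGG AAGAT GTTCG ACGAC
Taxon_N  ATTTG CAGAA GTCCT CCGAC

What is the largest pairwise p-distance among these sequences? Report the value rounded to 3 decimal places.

0.400

Pairwise Hamming distances:
  Taxon_S vs Taxon_Y: 6
  Taxon_S vs Taxon_N: 2
  Taxon_Y vs Taxon_N: 8
The largest is 8 mismatches, between Taxon_Y and Taxon_N; p = 8/20 = 0.400.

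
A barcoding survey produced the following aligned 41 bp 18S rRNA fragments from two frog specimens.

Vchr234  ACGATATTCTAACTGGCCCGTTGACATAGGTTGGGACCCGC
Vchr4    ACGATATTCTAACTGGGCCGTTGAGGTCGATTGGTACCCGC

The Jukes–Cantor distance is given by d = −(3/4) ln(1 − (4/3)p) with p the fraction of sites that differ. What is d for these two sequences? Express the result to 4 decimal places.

0.1628

Differing sites — 17:C/G; 25:C/G; 26:A/G; 28:A/C; 30:G/A; 35:G/T.
p = 6/41 = 0.146341.
d = −0.75 · ln(1 − (4/3)·0.146341) = −0.75 · ln(0.804879) = −0.75 · (-0.217063) = 0.1628.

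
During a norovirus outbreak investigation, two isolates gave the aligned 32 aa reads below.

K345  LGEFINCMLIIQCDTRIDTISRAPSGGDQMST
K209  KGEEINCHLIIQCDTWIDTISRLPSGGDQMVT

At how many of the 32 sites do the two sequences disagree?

6

Mismatches occur at site 1 (L↔K), site 4 (F↔E), site 8 (M↔H), site 16 (R↔W), site 23 (A↔L), site 31 (S↔V).
That gives 6 mismatches out of 32 aligned sites, so the Hamming distance is 6.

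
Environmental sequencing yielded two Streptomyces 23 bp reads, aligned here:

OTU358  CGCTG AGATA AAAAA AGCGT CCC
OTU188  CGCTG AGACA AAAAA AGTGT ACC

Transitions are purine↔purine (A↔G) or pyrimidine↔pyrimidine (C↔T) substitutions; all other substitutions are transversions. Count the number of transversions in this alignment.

The sequences differ at positions 9 (T/C, transition), 18 (C/T, transition), 21 (C/A, transversion).
Of the 3 differences, 2 transitions and 1 transversion, so the answer is 1.

1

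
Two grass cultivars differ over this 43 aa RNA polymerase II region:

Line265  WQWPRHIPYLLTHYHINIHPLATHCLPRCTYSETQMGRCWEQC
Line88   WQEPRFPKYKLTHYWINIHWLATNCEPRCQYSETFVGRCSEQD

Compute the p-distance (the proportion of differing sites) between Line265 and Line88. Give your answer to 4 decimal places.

0.3256

Differing sites — 3:W/E; 6:H/F; 7:I/P; 8:P/K; 10:L/K; 15:H/W; 20:P/W; 24:H/N; 26:L/E; 30:T/Q; 35:Q/F; 36:M/V; 40:W/S; 43:C/D.
There are 14 differences over 43 sites, so p = 14/43 = 0.3256.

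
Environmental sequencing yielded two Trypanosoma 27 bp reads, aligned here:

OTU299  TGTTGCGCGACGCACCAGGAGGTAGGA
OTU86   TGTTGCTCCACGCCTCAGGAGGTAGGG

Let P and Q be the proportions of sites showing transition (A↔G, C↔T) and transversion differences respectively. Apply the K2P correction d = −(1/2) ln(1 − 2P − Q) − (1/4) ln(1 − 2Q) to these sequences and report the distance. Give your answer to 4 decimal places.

Differing sites — 7:G/T (Tv); 9:G/C (Tv); 14:A/C (Tv); 15:C/T (Ti); 27:A/G (Ti).
Of the 5 differences, 2 transitions and 3 transversions over 27 sites: P = 2/27 = 0.074074, Q = 3/27 = 0.111111.
d = −0.5·ln(0.740741) − 0.25·ln(0.777778) = −0.5·(-0.300104) − 0.25·(-0.251314) = 0.2129.

0.2129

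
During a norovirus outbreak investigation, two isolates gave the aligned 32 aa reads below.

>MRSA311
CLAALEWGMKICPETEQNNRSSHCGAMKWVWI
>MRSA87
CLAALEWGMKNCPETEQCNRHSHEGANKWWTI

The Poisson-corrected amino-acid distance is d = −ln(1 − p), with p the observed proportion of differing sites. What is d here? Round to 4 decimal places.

0.2469

Mismatches occur at site 11 (I→N), site 18 (N→C), site 21 (S→H), site 24 (C→E), site 27 (M→N), site 30 (V→W), site 31 (W→T).
p = 7/32 = 0.218750.
d = −ln(1 − 0.218750) = −ln(0.781250) = 0.2469.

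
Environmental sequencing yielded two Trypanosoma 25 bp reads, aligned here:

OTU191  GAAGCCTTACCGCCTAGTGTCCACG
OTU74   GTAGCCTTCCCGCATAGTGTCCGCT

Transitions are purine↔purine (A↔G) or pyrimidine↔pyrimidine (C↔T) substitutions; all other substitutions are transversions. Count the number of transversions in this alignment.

Differing sites — 2:A/T (Tv); 9:A/C (Tv); 14:C/A (Tv); 23:A/G (Ti); 25:G/T (Tv).
Of the 5 differences, 1 transition and 4 transversions, so the answer is 4.

4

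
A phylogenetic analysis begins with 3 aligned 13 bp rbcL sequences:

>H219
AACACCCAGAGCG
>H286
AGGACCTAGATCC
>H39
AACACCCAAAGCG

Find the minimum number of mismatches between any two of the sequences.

1

Pairwise Hamming distances:
  H219 vs H286: 5
  H219 vs H39: 1
  H286 vs H39: 6
The smallest is 1, between H219 and H39.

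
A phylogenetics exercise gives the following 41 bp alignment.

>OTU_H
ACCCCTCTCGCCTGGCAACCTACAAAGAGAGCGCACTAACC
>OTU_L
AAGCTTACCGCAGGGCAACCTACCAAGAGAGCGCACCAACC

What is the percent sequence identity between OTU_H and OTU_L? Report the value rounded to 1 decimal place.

Mismatches occur at site 2 (C/A), site 3 (C/G), site 5 (C/T), site 7 (C/A), site 8 (T/C), site 12 (C/A), site 13 (T/G), site 24 (A/C), site 37 (T/C).
32 of the 41 sites match, so the percent identity is 32/41 × 100 = 78.0%.

78.0%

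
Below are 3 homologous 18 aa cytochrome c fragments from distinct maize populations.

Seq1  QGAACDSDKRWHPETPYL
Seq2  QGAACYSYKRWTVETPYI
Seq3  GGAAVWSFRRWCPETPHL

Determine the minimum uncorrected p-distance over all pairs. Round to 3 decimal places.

Pairwise Hamming distances:
  Seq1 vs Seq2: 5
  Seq1 vs Seq3: 7
  Seq2 vs Seq3: 9
The smallest is 5 mismatches, between Seq1 and Seq2; p = 5/18 = 0.278.

0.278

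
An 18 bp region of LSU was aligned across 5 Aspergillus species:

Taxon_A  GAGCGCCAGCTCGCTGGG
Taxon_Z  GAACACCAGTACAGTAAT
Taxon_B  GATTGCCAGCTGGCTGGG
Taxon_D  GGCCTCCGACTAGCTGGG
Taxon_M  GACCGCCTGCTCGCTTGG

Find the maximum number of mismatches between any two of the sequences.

Pairwise Hamming distances:
  Taxon_A vs Taxon_Z: 9
  Taxon_A vs Taxon_B: 3
  Taxon_A vs Taxon_D: 6
  Taxon_A vs Taxon_M: 3
  Taxon_Z vs Taxon_B: 11
  Taxon_Z vs Taxon_D: 13
  Taxon_Z vs Taxon_M: 10
  Taxon_B vs Taxon_D: 7
  Taxon_B vs Taxon_M: 5
  Taxon_D vs Taxon_M: 6
The largest is 13, between Taxon_Z and Taxon_D.

13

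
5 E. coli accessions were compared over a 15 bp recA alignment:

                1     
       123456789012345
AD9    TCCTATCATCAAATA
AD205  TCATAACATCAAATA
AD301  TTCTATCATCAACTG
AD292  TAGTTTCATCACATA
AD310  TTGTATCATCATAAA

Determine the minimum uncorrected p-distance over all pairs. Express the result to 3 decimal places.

0.133

Pairwise Hamming distances:
  AD9 vs AD205: 2
  AD9 vs AD301: 3
  AD9 vs AD292: 4
  AD9 vs AD310: 4
  AD205 vs AD301: 5
  AD205 vs AD292: 5
  AD205 vs AD310: 5
  AD301 vs AD292: 6
  AD301 vs AD310: 5
  AD292 vs AD310: 4
The smallest is 2 mismatches, between AD9 and AD205; p = 2/15 = 0.133.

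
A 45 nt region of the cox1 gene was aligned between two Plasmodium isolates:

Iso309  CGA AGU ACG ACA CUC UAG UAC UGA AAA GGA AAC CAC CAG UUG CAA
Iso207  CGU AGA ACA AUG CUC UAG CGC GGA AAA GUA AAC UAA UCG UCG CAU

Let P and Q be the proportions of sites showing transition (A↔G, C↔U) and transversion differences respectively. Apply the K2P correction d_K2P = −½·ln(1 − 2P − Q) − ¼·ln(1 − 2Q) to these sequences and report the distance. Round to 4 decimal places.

Differing sites — 3:A/U (Tv); 6:U/A (Tv); 9:G/A (Ti); 11:C/U (Ti); 12:A/G (Ti); 19:U/C (Ti); 20:A/G (Ti); 22:U/G (Tv); 29:G/U (Tv); 34:C/U (Ti); 36:C/A (Tv); 37:C/U (Ti); 38:A/C (Tv); 41:U/C (Ti); 45:A/U (Tv).
Of the 15 differences, 8 transitions and 7 transversions over 45 sites: P = 8/45 = 0.177778, Q = 7/45 = 0.155556.
d = −0.5·ln(0.488888) − 0.25·ln(0.688888) = −0.5·(-0.715622) − 0.25·(-0.372677) = 0.4510.

0.4510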